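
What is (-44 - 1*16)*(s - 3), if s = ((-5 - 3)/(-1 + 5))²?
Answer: -60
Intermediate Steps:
s = 4 (s = (-8/4)² = (-8*¼)² = (-2)² = 4)
(-44 - 1*16)*(s - 3) = (-44 - 1*16)*(4 - 3) = (-44 - 16)*1 = -60*1 = -60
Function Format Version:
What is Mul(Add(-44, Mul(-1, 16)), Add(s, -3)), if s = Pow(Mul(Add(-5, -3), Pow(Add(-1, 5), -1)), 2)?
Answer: -60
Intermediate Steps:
s = 4 (s = Pow(Mul(-8, Pow(4, -1)), 2) = Pow(Mul(-8, Rational(1, 4)), 2) = Pow(-2, 2) = 4)
Mul(Add(-44, Mul(-1, 16)), Add(s, -3)) = Mul(Add(-44, Mul(-1, 16)), Add(4, -3)) = Mul(Add(-44, -16), 1) = Mul(-60, 1) = -60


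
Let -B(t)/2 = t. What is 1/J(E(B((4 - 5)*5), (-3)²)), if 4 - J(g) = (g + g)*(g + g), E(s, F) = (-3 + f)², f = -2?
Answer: -1/2496 ≈ -0.00040064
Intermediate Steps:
B(t) = -2*t
E(s, F) = 25 (E(s, F) = (-3 - 2)² = (-5)² = 25)
J(g) = 4 - 4*g² (J(g) = 4 - (g + g)*(g + g) = 4 - 2*g*2*g = 4 - 4*g²)
1/J(E(B((4 - 5)*5), (-3)²)) = 1/(4 - 4*25²) = 1/(4 - 4*625) = 1/(4 - 2500) = 1/(-2496) = -1/2496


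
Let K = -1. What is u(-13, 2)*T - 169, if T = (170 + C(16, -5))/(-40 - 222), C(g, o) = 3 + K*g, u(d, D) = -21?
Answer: -40981/262 ≈ -156.42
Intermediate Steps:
C(g, o) = 3 - g
T = -157/262 (T = (170 + (3 - 1*16))/(-40 - 222) = (170 + (3 - 16))/(-262) = (170 - 13)*(-1/262) = 157*(-1/262) = -157/262 ≈ -0.59924)
u(-13, 2)*T - 169 = -21*(-157/262) - 169 = 3297/262 - 169 = -40981/262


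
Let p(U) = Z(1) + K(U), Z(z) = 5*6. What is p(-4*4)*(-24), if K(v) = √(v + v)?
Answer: -720 - 96*I*√2 ≈ -720.0 - 135.76*I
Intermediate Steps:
Z(z) = 30
K(v) = √2*√v (K(v) = √(2*v) = √2*√v)
p(U) = 30 + √2*√U
p(-4*4)*(-24) = (30 + √2*√(-4*4))*(-24) = (30 + √2*√(-16))*(-24) = (30 + √2*(4*I))*(-24) = (30 + 4*I*√2)*(-24) = -720 - 96*I*√2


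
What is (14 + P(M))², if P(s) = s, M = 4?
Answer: 324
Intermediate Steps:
(14 + P(M))² = (14 + 4)² = 18² = 324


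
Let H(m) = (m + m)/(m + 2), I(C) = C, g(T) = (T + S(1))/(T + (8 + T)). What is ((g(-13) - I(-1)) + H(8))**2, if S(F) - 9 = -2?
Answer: 1936/225 ≈ 8.6044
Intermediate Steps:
S(F) = 7 (S(F) = 9 - 2 = 7)
g(T) = (7 + T)/(8 + 2*T) (g(T) = (T + 7)/(T + (8 + T)) = (7 + T)/(8 + 2*T))
H(m) = 2*m/(2 + m) (H(m) = (2*m)/(2 + m) = 2*m/(2 + m))
((g(-13) - I(-1)) + H(8))**2 = (((7 - 13)/(2*(4 - 13)) - 1*(-1)) + 2*8/(2 + 8))**2 = (((1/2)*(-6)/(-9) + 1) + 2*8/10)**2 = (((1/2)*(-1/9)*(-6) + 1) + 2*8*(1/10))**2 = ((1/3 + 1) + 8/5)**2 = (4/3 + 8/5)**2 = (44/15)**2 = 1936/225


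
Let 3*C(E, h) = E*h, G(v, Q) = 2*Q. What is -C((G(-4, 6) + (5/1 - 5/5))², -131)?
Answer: 33536/3 ≈ 11179.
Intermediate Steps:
C(E, h) = E*h/3 (C(E, h) = (E*h)/3 = E*h/3)
-C((G(-4, 6) + (5/1 - 5/5))², -131) = -(2*6 + (5/1 - 5/5))²*(-131)/3 = -(12 + (5*1 - 5*⅕))²*(-131)/3 = -(12 + (5 - 1))²*(-131)/3 = -(12 + 4)²*(-131)/3 = -16²*(-131)/3 = -256*(-131)/3 = -1*(-33536/3) = 33536/3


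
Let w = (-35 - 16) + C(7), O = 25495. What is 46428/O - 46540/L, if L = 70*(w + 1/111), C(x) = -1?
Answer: 15046115946/1029921515 ≈ 14.609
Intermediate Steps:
w = -52 (w = (-35 - 16) - 1 = -51 - 1 = -52)
L = -403970/111 (L = 70*(-52 + 1/111) = 70*(-5771/111) = -403970/111 ≈ -3639.4)
46428/O - 46540/L = 46428/25495 - 46540/(-403970/111) = 46428*(1/25495) - 46540*(-111/403970) = 46428/25495 + 516594/40397 = 15046115946/1029921515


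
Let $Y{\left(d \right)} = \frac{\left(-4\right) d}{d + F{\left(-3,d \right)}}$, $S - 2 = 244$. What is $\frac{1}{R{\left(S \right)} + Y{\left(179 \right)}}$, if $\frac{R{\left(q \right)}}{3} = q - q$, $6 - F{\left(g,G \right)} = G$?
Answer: $- \frac{3}{358} \approx -0.0083799$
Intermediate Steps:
$S = 246$ ($S = 2 + 244 = 246$)
$F{\left(g,G \right)} = 6 - G$
$R{\left(q \right)} = 0$ ($R{\left(q \right)} = 3 \left(q - q\right) = 3 \cdot 0 = 0$)
$Y{\left(d \right)} = - \frac{2 d}{3}$ ($Y{\left(d \right)} = \frac{\left(-4\right) d}{d - \left(-6 + d\right)} = \frac{\left(-4\right) d}{6} = - 4 d \frac{1}{6} = - \frac{2 d}{3}$)
$\frac{1}{R{\left(S \right)} + Y{\left(179 \right)}} = \frac{1}{0 - \frac{358}{3}} = \frac{1}{- \frac{358}{3}} = - \frac{3}{358}$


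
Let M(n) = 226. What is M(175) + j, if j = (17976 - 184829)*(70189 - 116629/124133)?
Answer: -1453732514569266/124133 ≈ -1.1711e+10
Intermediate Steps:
j = -1453732542623324/124133 (j = -166853*(70189 - 116629*1/124133) = -166853*(70189 - 116629/124133) = -166853*8712654508/124133 = -1453732542623324/124133 ≈ -1.1711e+10)
M(175) + j = 226 - 1453732542623324/124133 = -1453732514569266/124133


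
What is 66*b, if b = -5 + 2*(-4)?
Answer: -858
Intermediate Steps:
b = -13 (b = -5 - 8 = -13)
66*b = 66*(-13) = -858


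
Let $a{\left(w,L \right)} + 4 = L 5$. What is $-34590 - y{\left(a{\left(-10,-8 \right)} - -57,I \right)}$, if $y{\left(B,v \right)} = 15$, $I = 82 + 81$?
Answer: $-34605$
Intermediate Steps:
$a{\left(w,L \right)} = -4 + 5 L$ ($a{\left(w,L \right)} = -4 + L 5 = -4 + 5 L$)
$I = 163$
$-34590 - y{\left(a{\left(-10,-8 \right)} - -57,I \right)} = -34590 - 15 = -34605$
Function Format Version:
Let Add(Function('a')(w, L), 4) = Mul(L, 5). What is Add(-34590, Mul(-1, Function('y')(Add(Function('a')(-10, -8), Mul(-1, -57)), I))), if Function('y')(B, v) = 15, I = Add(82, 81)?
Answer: -34605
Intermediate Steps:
Function('a')(w, L) = Add(-4, Mul(5, L)) (Function('a')(w, L) = Add(-4, Mul(L, 5)) = Add(-4, Mul(5, L)))
I = 163
Add(-34590, Mul(-1, Function('y')(Add(Function('a')(-10, -8), Mul(-1, -57)), I))) = Add(-34590, Mul(-1, 15)) = Add(-34590, -15) = -34605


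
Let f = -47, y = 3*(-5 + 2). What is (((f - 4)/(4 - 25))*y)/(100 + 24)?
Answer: -153/868 ≈ -0.17627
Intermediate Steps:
y = -9 (y = 3*(-3) = -9)
(((f - 4)/(4 - 25))*y)/(100 + 24) = (((-47 - 4)/(4 - 25))*(-9))/(100 + 24) = (-51/(-21)*(-9))/124 = (-51*(-1/21)*(-9))*(1/124) = ((17/7)*(-9))*(1/124) = -153/7*1/124 = -153/868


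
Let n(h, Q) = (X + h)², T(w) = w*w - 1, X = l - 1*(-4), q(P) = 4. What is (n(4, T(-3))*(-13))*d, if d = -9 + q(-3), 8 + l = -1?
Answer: 65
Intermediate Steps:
l = -9 (l = -8 - 1 = -9)
X = -5 (X = -9 - 1*(-4) = -9 + 4 = -5)
T(w) = -1 + w² (T(w) = w² - 1 = -1 + w²)
d = -5 (d = -9 + 4 = -5)
n(h, Q) = (-5 + h)²
(n(4, T(-3))*(-13))*d = ((-5 + 4)²*(-13))*(-5) = ((-1)²*(-13))*(-5) = (1*(-13))*(-5) = -13*(-5) = 65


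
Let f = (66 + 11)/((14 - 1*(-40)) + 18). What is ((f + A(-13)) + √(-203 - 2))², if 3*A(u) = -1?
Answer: -1059911/5184 + 53*I*√205/36 ≈ -204.46 + 21.079*I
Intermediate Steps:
A(u) = -⅓ (A(u) = (⅓)*(-1) = -⅓)
f = 77/72 (f = 77/((14 + 40) + 18) = 77/(54 + 18) = 77/72 ≈ 1.0694)
((f + A(-13)) + √(-203 - 2))² = ((77/72 - ⅓) + √(-203 - 2))² = (53/72 + √(-205))² = (53/72 + I*√205)²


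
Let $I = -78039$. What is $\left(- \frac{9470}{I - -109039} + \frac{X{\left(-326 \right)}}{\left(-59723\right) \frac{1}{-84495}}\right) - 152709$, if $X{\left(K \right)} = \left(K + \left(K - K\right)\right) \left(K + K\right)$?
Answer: $\frac{27401902504619}{185141300} \approx 1.4801 \cdot 10^{5}$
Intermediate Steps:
$X{\left(K \right)} = 2 K^{2}$ ($X{\left(K \right)} = \left(K + 0\right) 2 K = K 2 K = 2 K^{2}$)
$\left(- \frac{9470}{I - -109039} + \frac{X{\left(-326 \right)}}{\left(-59723\right) \frac{1}{-84495}}\right) - 152709 = \left(- \frac{9470}{-78039 - -109039} + \frac{2 \left(-326\right)^{2}}{\left(-59723\right) \frac{1}{-84495}}\right) - 152709 = \left(- \frac{9470}{-78039 + 109039} + \frac{2 \cdot 106276}{\left(-59723\right) \left(- \frac{1}{84495}\right)}\right) - 152709 = \left(- \frac{9470}{31000} + \frac{212552}{\frac{59723}{84495}}\right) - 152709 = \left(\left(-9470\right) \frac{1}{31000} + 212552 \cdot \frac{84495}{59723}\right) - 152709 = \left(- \frac{947}{3100} + \frac{17959581240}{59723}\right) - 152709 = \frac{55674645286319}{185141300} - 152709 = \frac{27401902504619}{185141300}$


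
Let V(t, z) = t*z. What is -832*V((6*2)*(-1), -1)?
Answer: -9984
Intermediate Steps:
-832*V((6*2)*(-1), -1) = -832*(6*2)*(-1)*(-1) = -832*12*(-1)*(-1) = -(-9984)*(-1) = -832*12 = -9984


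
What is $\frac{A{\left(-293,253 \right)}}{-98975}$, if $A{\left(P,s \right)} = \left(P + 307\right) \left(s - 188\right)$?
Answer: $- \frac{182}{19795} \approx -0.0091942$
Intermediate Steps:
$A{\left(P,s \right)} = \left(-188 + s\right) \left(307 + P\right)$ ($A{\left(P,s \right)} = \left(307 + P\right) \left(-188 + s\right) = \left(-188 + s\right) \left(307 + P\right)$)
$\frac{A{\left(-293,253 \right)}}{-98975} = \frac{-57716 - -55084 + 307 \cdot 253 - 74129}{-98975} = \left(-57716 + 55084 + 77671 - 74129\right) \left(- \frac{1}{98975}\right) = 910 \left(- \frac{1}{98975}\right) = - \frac{182}{19795}$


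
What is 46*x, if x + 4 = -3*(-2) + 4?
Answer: 276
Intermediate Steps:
x = 6 (x = -4 + (-3*(-2) + 4) = -4 + (6 + 4) = -4 + 10 = 6)
46*x = 46*6 = 276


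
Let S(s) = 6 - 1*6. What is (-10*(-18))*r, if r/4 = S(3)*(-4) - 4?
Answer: -2880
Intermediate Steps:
S(s) = 0 (S(s) = 6 - 6 = 0)
r = -16 (r = 4*(0*(-4) - 4) = 4*(0 - 4) = 4*(-4) = -16)
(-10*(-18))*r = -10*(-18)*(-16) = 180*(-16) = -2880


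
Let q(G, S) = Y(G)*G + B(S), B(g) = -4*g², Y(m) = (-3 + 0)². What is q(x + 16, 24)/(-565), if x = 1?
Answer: 2151/565 ≈ 3.8071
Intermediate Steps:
Y(m) = 9 (Y(m) = (-3)² = 9)
q(G, S) = -4*S² + 9*G (q(G, S) = 9*G - 4*S² = -4*S² + 9*G)
q(x + 16, 24)/(-565) = (-4*24² + 9*(1 + 16))/(-565) = (-4*576 + 9*17)*(-1/565) = (-2304 + 153)*(-1/565) = -2151*(-1/565) = 2151/565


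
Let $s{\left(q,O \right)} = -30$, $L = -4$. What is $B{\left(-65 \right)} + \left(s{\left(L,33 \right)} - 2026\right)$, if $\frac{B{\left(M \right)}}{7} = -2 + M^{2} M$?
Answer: $-1924445$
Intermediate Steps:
$B{\left(M \right)} = -14 + 7 M^{3}$ ($B{\left(M \right)} = 7 \left(-2 + M^{2} M\right) = 7 \left(-2 + M^{3}\right) = -14 + 7 M^{3}$)
$B{\left(-65 \right)} + \left(s{\left(L,33 \right)} - 2026\right) = \left(-14 + 7 \left(-65\right)^{3}\right) - 2056 = \left(-14 + 7 \left(-274625\right)\right) - 2056 = \left(-14 - 1922375\right) - 2056 = -1922389 - 2056 = -1924445$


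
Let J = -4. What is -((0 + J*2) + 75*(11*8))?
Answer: -6592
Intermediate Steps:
-((0 + J*2) + 75*(11*8)) = -((0 - 4*2) + 75*(11*8)) = -((0 - 8) + 75*88) = -(-8 + 6600) = -1*6592 = -6592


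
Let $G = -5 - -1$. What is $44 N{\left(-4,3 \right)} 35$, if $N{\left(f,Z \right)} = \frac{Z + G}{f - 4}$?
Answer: $\frac{385}{2} \approx 192.5$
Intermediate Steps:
$G = -4$ ($G = -5 + 1 = -4$)
$N{\left(f,Z \right)} = \frac{-4 + Z}{-4 + f}$ ($N{\left(f,Z \right)} = \frac{Z - 4}{f - 4} = \frac{-4 + Z}{-4 + f}$)
$44 N{\left(-4,3 \right)} 35 = 44 \frac{-4 + 3}{-4 - 4} \cdot 35 = 44 \frac{1}{-8} \left(-1\right) 35 = 44 \left(\left(- \frac{1}{8}\right) \left(-1\right)\right) 35 = 44 \cdot \frac{1}{8} \cdot 35 = \frac{11}{2} \cdot 35 = \frac{385}{2}$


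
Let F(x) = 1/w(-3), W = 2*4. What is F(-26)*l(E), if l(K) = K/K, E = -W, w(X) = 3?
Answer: ⅓ ≈ 0.33333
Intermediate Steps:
W = 8
F(x) = ⅓ (F(x) = 1/3 = ⅓)
E = -8 (E = -1*8 = -8)
l(K) = 1
F(-26)*l(E) = (⅓)*1 = ⅓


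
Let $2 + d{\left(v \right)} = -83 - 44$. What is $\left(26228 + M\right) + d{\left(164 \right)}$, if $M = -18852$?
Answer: $7247$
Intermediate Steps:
$d{\left(v \right)} = -129$ ($d{\left(v \right)} = -2 - 127 = -129$)
$\left(26228 + M\right) + d{\left(164 \right)} = \left(26228 - 18852\right) - 129 = 7376 - 129 = 7247$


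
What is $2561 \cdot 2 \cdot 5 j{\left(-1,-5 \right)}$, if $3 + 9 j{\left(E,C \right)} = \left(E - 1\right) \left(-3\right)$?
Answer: $\frac{25610}{3} \approx 8536.7$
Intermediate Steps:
$j{\left(E,C \right)} = - \frac{E}{3}$ ($j{\left(E,C \right)} = - \frac{1}{3} + \frac{\left(E - 1\right) \left(-3\right)}{9} = - \frac{1}{3} + \frac{\left(-1 + E\right) \left(-3\right)}{9} = - \frac{1}{3} + \frac{3 - 3 E}{9} = - \frac{1}{3} - \left(- \frac{1}{3} + \frac{E}{3}\right) = - \frac{E}{3}$)
$2561 \cdot 2 \cdot 5 j{\left(-1,-5 \right)} = 2561 \cdot 2 \cdot 5 \left(\left(- \frac{1}{3}\right) \left(-1\right)\right) = 2561 \cdot 10 \cdot \frac{1}{3} = 2561 \cdot \frac{10}{3} = \frac{25610}{3}$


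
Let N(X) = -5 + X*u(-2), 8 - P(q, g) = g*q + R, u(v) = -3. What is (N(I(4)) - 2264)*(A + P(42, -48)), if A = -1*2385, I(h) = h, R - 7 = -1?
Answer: 837127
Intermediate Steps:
R = 6 (R = 7 - 1 = 6)
A = -2385
P(q, g) = 2 - g*q (P(q, g) = 8 - (g*q + 6) = 8 - (6 + g*q) = 8 + (-6 - g*q) = 2 - g*q)
N(X) = -5 - 3*X (N(X) = -5 + X*(-3) = -5 - 3*X)
(N(I(4)) - 2264)*(A + P(42, -48)) = ((-5 - 3*4) - 2264)*(-2385 + (2 - 1*(-48)*42)) = ((-5 - 12) - 2264)*(-2385 + (2 + 2016)) = (-17 - 2264)*(-2385 + 2018) = -2281*(-367) = 837127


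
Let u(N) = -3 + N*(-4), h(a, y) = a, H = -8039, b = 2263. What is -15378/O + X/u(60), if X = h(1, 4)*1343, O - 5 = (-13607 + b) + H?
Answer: -11143900/2354427 ≈ -4.7332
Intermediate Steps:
u(N) = -3 - 4*N
O = -19378 (O = 5 + ((-13607 + 2263) - 8039) = 5 + (-11344 - 8039) = 5 - 19383 = -19378)
X = 1343 (X = 1*1343 = 1343)
-15378/O + X/u(60) = -15378/(-19378) + 1343/(-3 - 4*60) = -15378*(-1/19378) + 1343/(-3 - 240) = 7689/9689 + 1343/(-243) = 7689/9689 + 1343*(-1/243) = 7689/9689 - 1343/243 = -11143900/2354427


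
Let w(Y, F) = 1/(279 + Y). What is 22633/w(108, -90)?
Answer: 8758971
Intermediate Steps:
22633/w(108, -90) = 22633/(1/(279 + 108)) = 22633/(1/387) = 22633*387 = 8758971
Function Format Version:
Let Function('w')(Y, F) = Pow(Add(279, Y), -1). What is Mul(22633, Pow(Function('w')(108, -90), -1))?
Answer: 8758971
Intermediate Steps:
Mul(22633, Pow(Function('w')(108, -90), -1)) = Mul(22633, Pow(Pow(Add(279, 108), -1), -1)) = Mul(22633, Pow(Pow(387, -1), -1)) = Mul(22633, Pow(Rational(1, 387), -1)) = Mul(22633, 387) = 8758971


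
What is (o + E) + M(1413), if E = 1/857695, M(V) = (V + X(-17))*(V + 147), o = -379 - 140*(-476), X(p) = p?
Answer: 1924685591596/857695 ≈ 2.2440e+6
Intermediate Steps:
o = 66261 (o = -379 + 66640 = 66261)
M(V) = (-17 + V)*(147 + V) (M(V) = (V - 17)*(V + 147) = (-17 + V)*(147 + V))
E = 1/857695 ≈ 1.1659e-6
(o + E) + M(1413) = (66261 + 1/857695) + (-2499 + 1413**2 + 130*1413) = 56831728396/857695 + (-2499 + 1996569 + 183690) = 56831728396/857695 + 2177760 = 1924685591596/857695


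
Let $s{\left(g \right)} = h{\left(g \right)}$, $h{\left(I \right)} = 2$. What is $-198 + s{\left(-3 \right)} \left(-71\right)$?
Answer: $-340$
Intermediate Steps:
$s{\left(g \right)} = 2$
$-198 + s{\left(-3 \right)} \left(-71\right) = -198 + 2 \left(-71\right) = -198 - 142 = -340$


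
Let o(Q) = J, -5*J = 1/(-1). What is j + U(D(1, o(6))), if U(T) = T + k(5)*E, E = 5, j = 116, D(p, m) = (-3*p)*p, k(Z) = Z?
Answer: 138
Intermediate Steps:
J = ⅕ (J = -⅕/(-1) = -⅕*(-1) = ⅕ ≈ 0.20000)
o(Q) = ⅕
D(p, m) = -3*p²
U(T) = 25 + T (U(T) = T + 5*5 = T + 25 = 25 + T)
j + U(D(1, o(6))) = 116 + (25 - 3*1²) = 116 + (25 - 3*1) = 116 + (25 - 3) = 116 + 22 = 138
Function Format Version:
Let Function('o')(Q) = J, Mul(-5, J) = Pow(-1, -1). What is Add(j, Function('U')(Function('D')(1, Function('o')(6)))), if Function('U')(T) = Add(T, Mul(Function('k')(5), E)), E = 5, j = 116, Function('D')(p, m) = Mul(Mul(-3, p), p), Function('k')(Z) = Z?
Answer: 138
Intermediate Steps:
J = Rational(1, 5) (J = Mul(Rational(-1, 5), Pow(-1, -1)) = Mul(Rational(-1, 5), -1) = Rational(1, 5) ≈ 0.20000)
Function('o')(Q) = Rational(1, 5)
Function('D')(p, m) = Mul(-3, Pow(p, 2))
Function('U')(T) = Add(25, T) (Function('U')(T) = Add(T, Mul(5, 5)) = Add(T, 25) = Add(25, T))
Add(j, Function('U')(Function('D')(1, Function('o')(6)))) = Add(116, Add(25, Mul(-3, Pow(1, 2)))) = Add(116, Add(25, Mul(-3, 1))) = Add(116, Add(25, -3)) = Add(116, 22) = 138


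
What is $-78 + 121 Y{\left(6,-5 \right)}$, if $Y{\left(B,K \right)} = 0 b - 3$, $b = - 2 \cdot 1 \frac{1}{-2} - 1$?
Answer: $-441$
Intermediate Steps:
$b = 0$ ($b = - 2 \cdot 1 \left(- \frac{1}{2}\right) - 1 = \left(-2\right) \left(- \frac{1}{2}\right) - 1 = 1 - 1 = 0$)
$Y{\left(B,K \right)} = -3$ ($Y{\left(B,K \right)} = 0 \cdot 0 - 3 = 0 - 3 = -3$)
$-78 + 121 Y{\left(6,-5 \right)} = -78 + 121 \left(-3\right) = -78 - 363 = -441$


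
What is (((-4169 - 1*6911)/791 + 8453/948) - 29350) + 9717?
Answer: -186404759/9492 ≈ -19638.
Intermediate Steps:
(((-4169 - 1*6911)/791 + 8453/948) - 29350) + 9717 = (((-4169 - 6911)*(1/791) + 8453*(1/948)) - 29350) + 9717 = ((-11080*1/791 + 107/12) - 29350) + 9717 = ((-11080/791 + 107/12) - 29350) + 9717 = (-48323/9492 - 29350) + 9717 = -278638523/9492 + 9717 = -186404759/9492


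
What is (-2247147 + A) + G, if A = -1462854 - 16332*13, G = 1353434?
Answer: -2568883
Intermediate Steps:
A = -1675170 (A = -1462854 - 1*212316 = -1462854 - 212316 = -1675170)
(-2247147 + A) + G = (-2247147 - 1675170) + 1353434 = -3922317 + 1353434 = -2568883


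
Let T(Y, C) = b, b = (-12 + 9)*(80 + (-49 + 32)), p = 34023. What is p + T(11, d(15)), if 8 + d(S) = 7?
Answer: 33834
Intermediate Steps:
d(S) = -1 (d(S) = -8 + 7 = -1)
b = -189 (b = -3*(80 - 17) = -3*63 = -189)
T(Y, C) = -189
p + T(11, d(15)) = 34023 - 189 = 33834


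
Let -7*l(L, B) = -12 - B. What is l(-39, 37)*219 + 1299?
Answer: 2832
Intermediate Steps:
l(L, B) = 12/7 + B/7 (l(L, B) = -(-12 - B)/7 = 12/7 + B/7)
l(-39, 37)*219 + 1299 = (12/7 + (⅐)*37)*219 + 1299 = (12/7 + 37/7)*219 + 1299 = 7*219 + 1299 = 1533 + 1299 = 2832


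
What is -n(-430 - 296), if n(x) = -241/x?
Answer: -241/726 ≈ -0.33196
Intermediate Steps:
-n(-430 - 296) = -(-241)/(-430 - 296) = -(-241)/(-726) = -(-241)*(-1)/726 = -1*241/726 = -241/726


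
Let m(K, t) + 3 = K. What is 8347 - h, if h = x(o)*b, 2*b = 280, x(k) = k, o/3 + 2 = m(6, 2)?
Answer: 7927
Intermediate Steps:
m(K, t) = -3 + K
o = 3 (o = -6 + 3*(-3 + 6) = -6 + 3*3 = -6 + 9 = 3)
b = 140 (b = (½)*280 = 140)
h = 420 (h = 3*140 = 420)
8347 - h = 8347 - 1*420 = 8347 - 420 = 7927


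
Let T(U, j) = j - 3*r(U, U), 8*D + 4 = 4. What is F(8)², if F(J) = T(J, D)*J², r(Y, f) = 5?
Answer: 921600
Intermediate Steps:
D = 0 (D = -½ + (⅛)*4 = -½ + ½ = 0)
T(U, j) = -15 + j (T(U, j) = j - 3*5 = j - 15 = -15 + j)
F(J) = -15*J² (F(J) = (-15 + 0)*J² = -15*J²)
F(8)² = (-15*8²)² = (-15*64)² = (-960)² = 921600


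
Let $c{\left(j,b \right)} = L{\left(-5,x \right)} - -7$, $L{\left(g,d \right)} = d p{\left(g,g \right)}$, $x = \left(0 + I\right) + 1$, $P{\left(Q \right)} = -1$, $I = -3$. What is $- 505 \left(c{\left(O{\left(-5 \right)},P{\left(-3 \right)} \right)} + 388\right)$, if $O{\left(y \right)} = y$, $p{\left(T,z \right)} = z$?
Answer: $-204525$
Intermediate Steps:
$x = -2$ ($x = \left(0 - 3\right) + 1 = -3 + 1 = -2$)
$L{\left(g,d \right)} = d g$
$c{\left(j,b \right)} = 17$ ($c{\left(j,b \right)} = \left(-2\right) \left(-5\right) - -7 = 10 + 7 = 17$)
$- 505 \left(c{\left(O{\left(-5 \right)},P{\left(-3 \right)} \right)} + 388\right) = - 505 \left(17 + 388\right) = \left(-505\right) 405 = -204525$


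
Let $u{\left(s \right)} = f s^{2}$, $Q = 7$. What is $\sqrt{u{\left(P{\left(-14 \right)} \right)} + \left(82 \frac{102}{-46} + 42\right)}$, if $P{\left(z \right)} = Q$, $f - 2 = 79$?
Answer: $\frac{\sqrt{2025633}}{23} \approx 61.88$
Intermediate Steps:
$f = 81$ ($f = 2 + 79 = 81$)
$P{\left(z \right)} = 7$
$u{\left(s \right)} = 81 s^{2}$
$\sqrt{u{\left(P{\left(-14 \right)} \right)} + \left(82 \frac{102}{-46} + 42\right)} = \sqrt{81 \cdot 7^{2} + \left(82 \frac{102}{-46} + 42\right)} = \sqrt{81 \cdot 49 + \left(82 \cdot 102 \left(- \frac{1}{46}\right) + 42\right)} = \sqrt{3969 + \left(82 \left(- \frac{51}{23}\right) + 42\right)} = \sqrt{3969 + \left(- \frac{4182}{23} + 42\right)} = \sqrt{3969 - \frac{3216}{23}} = \sqrt{\frac{88071}{23}} = \frac{\sqrt{2025633}}{23}$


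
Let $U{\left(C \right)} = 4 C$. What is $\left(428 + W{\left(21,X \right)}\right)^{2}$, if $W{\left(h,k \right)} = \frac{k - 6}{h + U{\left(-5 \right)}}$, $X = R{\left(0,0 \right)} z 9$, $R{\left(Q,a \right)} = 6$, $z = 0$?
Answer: $178084$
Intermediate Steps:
$X = 0$ ($X = 6 \cdot 0 \cdot 9 = 0 \cdot 9 = 0$)
$W{\left(h,k \right)} = \frac{-6 + k}{-20 + h}$ ($W{\left(h,k \right)} = \frac{k - 6}{h + 4 \left(-5\right)} = \frac{-6 + k}{h - 20} = \frac{-6 + k}{-20 + h}$)
$\left(428 + W{\left(21,X \right)}\right)^{2} = \left(428 + \frac{-6 + 0}{-20 + 21}\right)^{2} = \left(428 + 1^{-1} \left(-6\right)\right)^{2} = \left(428 + 1 \left(-6\right)\right)^{2} = \left(428 - 6\right)^{2} = 422^{2} = 178084$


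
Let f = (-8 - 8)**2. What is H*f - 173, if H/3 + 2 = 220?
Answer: 167251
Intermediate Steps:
H = 654 (H = -6 + 3*220 = -6 + 660 = 654)
f = 256 (f = (-16)**2 = 256)
H*f - 173 = 654*256 - 173 = 167424 - 173 = 167251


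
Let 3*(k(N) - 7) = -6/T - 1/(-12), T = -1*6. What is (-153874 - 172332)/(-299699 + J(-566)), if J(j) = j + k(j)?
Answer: 11743416/10809275 ≈ 1.0864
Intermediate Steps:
T = -6
k(N) = 265/36 (k(N) = 7 + (-6/(-6) - 1/(-12))/3 = 7 + (-6*(-⅙) - 1*(-1/12))/3 = 7 + (1 + 1/12)/3 = 7 + (⅓)*(13/12) = 7 + 13/36 = 265/36)
J(j) = 265/36 + j (J(j) = j + 265/36 = 265/36 + j)
(-153874 - 172332)/(-299699 + J(-566)) = (-153874 - 172332)/(-299699 + (265/36 - 566)) = -326206/(-299699 - 20111/36) = -326206/(-10809275/36) = -326206*(-36/10809275) = 11743416/10809275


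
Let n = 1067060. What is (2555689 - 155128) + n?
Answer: 3467621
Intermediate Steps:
(2555689 - 155128) + n = (2555689 - 155128) + 1067060 = 2400561 + 1067060 = 3467621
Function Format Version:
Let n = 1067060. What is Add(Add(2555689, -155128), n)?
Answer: 3467621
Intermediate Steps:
Add(Add(2555689, -155128), n) = Add(Add(2555689, -155128), 1067060) = Add(2400561, 1067060) = 3467621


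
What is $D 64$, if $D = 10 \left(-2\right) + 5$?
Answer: $-960$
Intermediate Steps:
$D = -15$ ($D = -20 + 5 = -15$)
$D 64 = \left(-15\right) 64 = -960$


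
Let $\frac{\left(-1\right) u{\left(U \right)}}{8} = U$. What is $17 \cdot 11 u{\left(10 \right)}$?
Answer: $-14960$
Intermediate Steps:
$u{\left(U \right)} = - 8 U$
$17 \cdot 11 u{\left(10 \right)} = 17 \cdot 11 \left(\left(-8\right) 10\right) = 187 \left(-80\right) = -14960$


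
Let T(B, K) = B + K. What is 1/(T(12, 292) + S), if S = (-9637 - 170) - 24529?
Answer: -1/34032 ≈ -2.9384e-5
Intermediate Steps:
S = -34336 (S = -9807 - 24529 = -34336)
1/(T(12, 292) + S) = 1/((12 + 292) - 34336) = 1/(304 - 34336) = 1/(-34032) = -1/34032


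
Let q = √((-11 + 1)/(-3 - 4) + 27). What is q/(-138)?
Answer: -√1393/966 ≈ -0.038637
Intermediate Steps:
q = √1393/7 (q = √(-10/(-7) + 27) = √(-10*(-⅐) + 27) = √(10/7 + 27) = √(199/7) = √1393/7 ≈ 5.3318)
q/(-138) = (√1393/7)/(-138) = (√1393/7)*(-1/138) = -√1393/966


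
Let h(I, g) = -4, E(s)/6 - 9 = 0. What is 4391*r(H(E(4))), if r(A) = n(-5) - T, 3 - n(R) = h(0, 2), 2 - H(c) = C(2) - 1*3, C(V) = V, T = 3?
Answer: 17564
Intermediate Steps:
E(s) = 54 (E(s) = 54 + 6*0 = 54 + 0 = 54)
H(c) = 3 (H(c) = 2 - (2 - 1*3) = 2 - (2 - 3) = 2 - 1*(-1) = 2 + 1 = 3)
n(R) = 7 (n(R) = 3 - 1*(-4) = 3 + 4 = 7)
r(A) = 4 (r(A) = 7 - 1*3 = 7 - 3 = 4)
4391*r(H(E(4))) = 4391*4 = 17564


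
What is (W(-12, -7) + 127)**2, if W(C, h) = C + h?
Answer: 11664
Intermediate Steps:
(W(-12, -7) + 127)**2 = ((-12 - 7) + 127)**2 = (-19 + 127)**2 = 108**2 = 11664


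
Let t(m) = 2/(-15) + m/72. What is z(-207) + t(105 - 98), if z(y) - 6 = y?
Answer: -72373/360 ≈ -201.04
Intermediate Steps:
z(y) = 6 + y
t(m) = -2/15 + m/72 (t(m) = 2*(-1/15) + m*(1/72) = -2/15 + m/72)
z(-207) + t(105 - 98) = (6 - 207) + (-2/15 + (105 - 98)/72) = -201 + (-2/15 + (1/72)*7) = -201 + (-2/15 + 7/72) = -201 - 13/360 = -72373/360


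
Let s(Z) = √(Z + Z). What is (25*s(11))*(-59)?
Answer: -1475*√22 ≈ -6918.4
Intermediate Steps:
s(Z) = √2*√Z (s(Z) = √(2*Z) = √2*√Z)
(25*s(11))*(-59) = (25*(√2*√11))*(-59) = (25*√22)*(-59) = -1475*√22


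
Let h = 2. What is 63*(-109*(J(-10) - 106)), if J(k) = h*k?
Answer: 865242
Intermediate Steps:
J(k) = 2*k
63*(-109*(J(-10) - 106)) = 63*(-109*(2*(-10) - 106)) = 63*(-109*(-20 - 106)) = 63*(-109*(-126)) = 63*13734 = 865242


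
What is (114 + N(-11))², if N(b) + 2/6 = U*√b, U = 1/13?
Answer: 19651390/1521 + 682*I*√11/39 ≈ 12920.0 + 57.998*I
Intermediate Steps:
U = 1/13 ≈ 0.076923
N(b) = -⅓ + √b/13
(114 + N(-11))² = (114 + (-⅓ + √(-11)/13))² = (114 + (-⅓ + (I*√11)/13))² = (114 + (-⅓ + I*√11/13))² = (341/3 + I*√11/13)²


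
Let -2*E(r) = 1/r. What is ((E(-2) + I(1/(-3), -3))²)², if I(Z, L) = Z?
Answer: 1/20736 ≈ 4.8225e-5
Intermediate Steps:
E(r) = -1/(2*r)
((E(-2) + I(1/(-3), -3))²)² = ((-½/(-2) + 1/(-3))²)² = ((-½*(-½) - ⅓)²)² = ((¼ - ⅓)²)² = ((-1/12)²)² = (1/144)² = 1/20736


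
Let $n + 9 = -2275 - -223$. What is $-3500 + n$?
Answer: $-5561$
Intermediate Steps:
$n = -2061$ ($n = -9 - 2052 = -2061$)
$-3500 + n = -3500 - 2061 = -5561$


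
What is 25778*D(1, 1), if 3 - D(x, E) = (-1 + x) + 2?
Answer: 25778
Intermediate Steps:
D(x, E) = 2 - x (D(x, E) = 3 - ((-1 + x) + 2) = 3 - (1 + x) = 3 + (-1 - x) = 2 - x)
25778*D(1, 1) = 25778*(2 - 1*1) = 25778*(2 - 1) = 25778*1 = 25778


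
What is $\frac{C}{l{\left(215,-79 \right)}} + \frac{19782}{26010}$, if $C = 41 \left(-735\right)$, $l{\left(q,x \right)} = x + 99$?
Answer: $- \frac{8704619}{5780} \approx -1506.0$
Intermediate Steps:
$l{\left(q,x \right)} = 99 + x$
$C = -30135$
$\frac{C}{l{\left(215,-79 \right)}} + \frac{19782}{26010} = - \frac{30135}{99 - 79} + \frac{19782}{26010} = - \frac{30135}{20} + 19782 \cdot \frac{1}{26010} = \left(-30135\right) \frac{1}{20} + \frac{1099}{1445} = - \frac{6027}{4} + \frac{1099}{1445} = - \frac{8704619}{5780}$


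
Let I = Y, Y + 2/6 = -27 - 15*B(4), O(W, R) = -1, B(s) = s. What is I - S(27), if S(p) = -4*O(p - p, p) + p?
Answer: -355/3 ≈ -118.33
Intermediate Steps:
S(p) = 4 + p (S(p) = -4*(-1) + p = 4 + p)
Y = -262/3 (Y = -⅓ + (-27 - 15*4) = -⅓ + (-27 - 60) = -⅓ - 87 = -262/3 ≈ -87.333)
I = -262/3 ≈ -87.333
I - S(27) = -262/3 - (4 + 27) = -262/3 - 1*31 = -262/3 - 31 = -355/3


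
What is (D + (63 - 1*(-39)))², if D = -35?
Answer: 4489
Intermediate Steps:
(D + (63 - 1*(-39)))² = (-35 + (63 - 1*(-39)))² = (-35 + (63 + 39))² = (-35 + 102)² = 67² = 4489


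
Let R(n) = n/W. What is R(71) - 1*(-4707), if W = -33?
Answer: 155260/33 ≈ 4704.9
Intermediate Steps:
R(n) = -n/33 (R(n) = n/(-33) = n*(-1/33) = -n/33)
R(71) - 1*(-4707) = -1/33*71 - 1*(-4707) = -71/33 + 4707 = 155260/33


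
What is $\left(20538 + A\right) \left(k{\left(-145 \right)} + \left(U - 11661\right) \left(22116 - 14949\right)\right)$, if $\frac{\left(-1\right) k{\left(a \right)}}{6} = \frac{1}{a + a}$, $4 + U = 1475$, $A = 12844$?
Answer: $- \frac{353502055474554}{145} \approx -2.4379 \cdot 10^{12}$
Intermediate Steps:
$U = 1471$ ($U = -4 + 1475 = 1471$)
$k{\left(a \right)} = - \frac{3}{a}$ ($k{\left(a \right)} = - \frac{6}{a + a} = - \frac{6}{2 a} = - 6 \frac{1}{2 a} = - \frac{3}{a}$)
$\left(20538 + A\right) \left(k{\left(-145 \right)} + \left(U - 11661\right) \left(22116 - 14949\right)\right) = \left(20538 + 12844\right) \left(- \frac{3}{-145} + \left(1471 - 11661\right) \left(22116 - 14949\right)\right) = 33382 \left(\left(-3\right) \left(- \frac{1}{145}\right) - 73031730\right) = 33382 \left(\frac{3}{145} - 73031730\right) = 33382 \left(- \frac{10589600847}{145}\right) = - \frac{353502055474554}{145}$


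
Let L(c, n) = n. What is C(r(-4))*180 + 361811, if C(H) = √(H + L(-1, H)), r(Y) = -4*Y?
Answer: 361811 + 720*√2 ≈ 3.6283e+5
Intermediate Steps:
C(H) = √2*√H (C(H) = √(H + H) = √(2*H) = √2*√H)
C(r(-4))*180 + 361811 = (√2*√(-4*(-4)))*180 + 361811 = (√2*√16)*180 + 361811 = (√2*4)*180 + 361811 = (4*√2)*180 + 361811 = 720*√2 + 361811 = 361811 + 720*√2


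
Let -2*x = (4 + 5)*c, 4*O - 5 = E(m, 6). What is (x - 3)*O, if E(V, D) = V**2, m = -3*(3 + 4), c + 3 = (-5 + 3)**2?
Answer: -3345/4 ≈ -836.25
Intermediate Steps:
c = 1 (c = -3 + (-5 + 3)**2 = -3 + (-2)**2 = -3 + 4 = 1)
m = -21 (m = -3*7 = -21)
O = 223/2 (O = 5/4 + (1/4)*(-21)**2 = 5/4 + (1/4)*441 = 5/4 + 441/4 = 223/2 ≈ 111.50)
x = -9/2 (x = -(4 + 5)/2 = -9/2 ≈ -4.5000)
(x - 3)*O = (-9/2 - 3)*(223/2) = -15/2*223/2 = -3345/4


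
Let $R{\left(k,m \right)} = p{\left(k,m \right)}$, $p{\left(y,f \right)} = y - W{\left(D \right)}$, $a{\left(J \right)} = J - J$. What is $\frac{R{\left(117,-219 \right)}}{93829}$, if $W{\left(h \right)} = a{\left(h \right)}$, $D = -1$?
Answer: $\frac{117}{93829} \approx 0.0012469$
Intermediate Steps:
$a{\left(J \right)} = 0$
$W{\left(h \right)} = 0$
$p{\left(y,f \right)} = y$ ($p{\left(y,f \right)} = y - 0 = y + 0 = y$)
$R{\left(k,m \right)} = k$
$\frac{R{\left(117,-219 \right)}}{93829} = \frac{117}{93829}$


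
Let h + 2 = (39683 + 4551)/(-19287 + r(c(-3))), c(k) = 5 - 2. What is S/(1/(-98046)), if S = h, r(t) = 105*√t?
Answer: 2899713620154/6888061 + 8432990930*√3/6888061 ≈ 4.2310e+5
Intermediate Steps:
c(k) = 3
h = -2 + 44234/(-19287 + 105*√3) (h = -2 + (39683 + 4551)/(-19287 + 105*√3) = -2 + 44234/(-19287 + 105*√3) ≈ -4.3153)
S = -88725097/20664183 - 774095*√3/61992549 ≈ -4.3153
S/(1/(-98046)) = (-88725097/20664183 - 774095*√3/61992549)/(1/(-98046)) = (-88725097/20664183 - 774095*√3/61992549)/(-1/98046) = (-88725097/20664183 - 774095*√3/61992549)*(-98046) = 2899713620154/6888061 + 8432990930*√3/6888061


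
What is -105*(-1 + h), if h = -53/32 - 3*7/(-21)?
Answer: 5565/32 ≈ 173.91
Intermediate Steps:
h = -21/32 (h = -53*1/32 - 21*(-1/21) = -53/32 + 1 = -21/32 ≈ -0.65625)
-105*(-1 + h) = -105*(-1 - 21/32) = -105*(-53/32) = 5565/32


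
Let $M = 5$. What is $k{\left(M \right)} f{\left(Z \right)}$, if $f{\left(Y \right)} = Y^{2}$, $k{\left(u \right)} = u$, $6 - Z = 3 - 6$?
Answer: $405$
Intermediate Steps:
$Z = 9$ ($Z = 6 - \left(3 - 6\right) = 6 - -3 = 6 + 3 = 9$)
$k{\left(M \right)} f{\left(Z \right)} = 5 \cdot 9^{2} = 5 \cdot 81 = 405$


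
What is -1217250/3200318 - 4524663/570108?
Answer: -229914006149/27644346884 ≈ -8.3168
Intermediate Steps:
-1217250/3200318 - 4524663/570108 = -1217250*1/3200318 - 4524663*1/570108 = -608625/1600159 - 137111/17276 = -229914006149/27644346884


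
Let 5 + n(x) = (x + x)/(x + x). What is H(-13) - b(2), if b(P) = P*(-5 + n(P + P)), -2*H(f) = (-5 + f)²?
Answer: -144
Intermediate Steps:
H(f) = -(-5 + f)²/2
n(x) = -4 (n(x) = -5 + (x + x)/(x + x) = -5 + (2*x)/((2*x)) = -5 + (2*x)*(1/(2*x)) = -5 + 1 = -4)
b(P) = -9*P (b(P) = P*(-5 - 4) = P*(-9) = -9*P)
H(-13) - b(2) = -(-5 - 13)²/2 - (-9)*2 = -½*(-18)² - 1*(-18) = -½*324 + 18 = -162 + 18 = -144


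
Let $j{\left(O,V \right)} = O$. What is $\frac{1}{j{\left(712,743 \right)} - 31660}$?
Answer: $- \frac{1}{30948} \approx -3.2312 \cdot 10^{-5}$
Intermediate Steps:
$\frac{1}{j{\left(712,743 \right)} - 31660} = \frac{1}{712 - 31660} = \frac{1}{-30948} = - \frac{1}{30948}$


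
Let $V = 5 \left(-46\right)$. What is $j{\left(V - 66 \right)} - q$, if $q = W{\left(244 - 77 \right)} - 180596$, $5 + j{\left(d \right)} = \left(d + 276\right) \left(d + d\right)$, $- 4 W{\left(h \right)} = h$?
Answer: $\frac{769891}{4} \approx 1.9247 \cdot 10^{5}$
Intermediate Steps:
$W{\left(h \right)} = - \frac{h}{4}$
$V = -230$
$j{\left(d \right)} = -5 + 2 d \left(276 + d\right)$ ($j{\left(d \right)} = -5 + \left(d + 276\right) \left(d + d\right) = -5 + \left(276 + d\right) 2 d = -5 + 2 d \left(276 + d\right)$)
$q = - \frac{722551}{4}$ ($q = - \frac{244 - 77}{4} - 180596 = \left(- \frac{1}{4}\right) 167 - 180596 = - \frac{167}{4} - 180596 = - \frac{722551}{4} \approx -1.8064 \cdot 10^{5}$)
$j{\left(V - 66 \right)} - q = \left(-5 + 2 \left(-230 - 66\right)^{2} + 552 \left(-230 - 66\right)\right) - - \frac{722551}{4} = \left(-5 + 2 \left(-230 - 66\right)^{2} + 552 \left(-230 - 66\right)\right) + \frac{722551}{4} = \left(-5 + 2 \left(-296\right)^{2} + 552 \left(-296\right)\right) + \frac{722551}{4} = \left(-5 + 2 \cdot 87616 - 163392\right) + \frac{722551}{4} = \left(-5 + 175232 - 163392\right) + \frac{722551}{4} = 11835 + \frac{722551}{4} = \frac{769891}{4}$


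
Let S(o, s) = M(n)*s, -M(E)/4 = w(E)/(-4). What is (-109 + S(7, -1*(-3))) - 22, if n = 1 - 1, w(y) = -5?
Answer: -146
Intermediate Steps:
n = 0
M(E) = -5 (M(E) = -(-20)/(-4) = -(-20)*(-1)/4 = -4*5/4 = -5)
S(o, s) = -5*s
(-109 + S(7, -1*(-3))) - 22 = (-109 - (-5)*(-3)) - 22 = (-109 - 5*3) - 22 = (-109 - 15) - 22 = -124 - 22 = -146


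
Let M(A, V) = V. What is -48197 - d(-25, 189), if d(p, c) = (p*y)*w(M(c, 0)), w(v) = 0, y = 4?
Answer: -48197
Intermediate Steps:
d(p, c) = 0 (d(p, c) = (p*4)*0 = (4*p)*0 = 0)
-48197 - d(-25, 189) = -48197 - 1*0 = -48197 + 0 = -48197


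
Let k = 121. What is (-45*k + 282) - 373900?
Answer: -379063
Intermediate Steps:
(-45*k + 282) - 373900 = (-45*121 + 282) - 373900 = (-5445 + 282) - 373900 = -5163 - 373900 = -379063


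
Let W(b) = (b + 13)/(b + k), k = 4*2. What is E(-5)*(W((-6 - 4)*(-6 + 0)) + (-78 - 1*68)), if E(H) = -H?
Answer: -49275/68 ≈ -724.63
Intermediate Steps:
k = 8
W(b) = (13 + b)/(8 + b) (W(b) = (b + 13)/(b + 8) = (13 + b)/(8 + b))
E(-5)*(W((-6 - 4)*(-6 + 0)) + (-78 - 1*68)) = (-1*(-5))*((13 + (-6 - 4)*(-6 + 0))/(8 + (-6 - 4)*(-6 + 0)) + (-78 - 1*68)) = 5*((13 - 10*(-6))/(8 - 10*(-6)) + (-78 - 68)) = 5*((13 + 60)/(8 + 60) - 146) = 5*(73/68 - 146) = 5*(-9855/68) = -49275/68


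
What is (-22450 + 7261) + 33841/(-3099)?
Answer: -47104552/3099 ≈ -15200.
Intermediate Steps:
(-22450 + 7261) + 33841/(-3099) = -15189 + 33841*(-1/3099) = -15189 - 33841/3099 = -47104552/3099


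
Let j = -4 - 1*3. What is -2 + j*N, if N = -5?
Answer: 33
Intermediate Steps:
j = -7 (j = -4 - 3 = -7)
-2 + j*N = -2 - 7*(-5) = -2 + 35 = 33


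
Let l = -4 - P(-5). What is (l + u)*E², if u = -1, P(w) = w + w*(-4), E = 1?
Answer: -20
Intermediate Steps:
P(w) = -3*w (P(w) = w - 4*w = -3*w)
l = -19 (l = -4 - (-3)*(-5) = -4 - 1*15 = -4 - 15 = -19)
(l + u)*E² = (-19 - 1)*1² = -20*1 = -20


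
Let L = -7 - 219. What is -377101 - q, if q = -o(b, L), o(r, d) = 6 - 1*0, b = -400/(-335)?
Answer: -377095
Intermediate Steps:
b = 80/67 (b = -400*(-1/335) = 80/67 ≈ 1.1940)
L = -226
o(r, d) = 6 (o(r, d) = 6 + 0 = 6)
q = -6 (q = -1*6 = -6)
-377101 - q = -377101 - 1*(-6) = -377101 + 6 = -377095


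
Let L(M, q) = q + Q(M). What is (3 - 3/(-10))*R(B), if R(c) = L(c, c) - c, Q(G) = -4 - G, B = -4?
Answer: 0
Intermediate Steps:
L(M, q) = -4 + q - M (L(M, q) = q + (-4 - M) = -4 + q - M)
R(c) = -4 - c (R(c) = (-4 + c - c) - c = -4 - c)
(3 - 3/(-10))*R(B) = (3 - 3/(-10))*(-4 - 1*(-4)) = (3 - 3*(-⅒))*(-4 + 4) = (3 + 3/10)*0 = (33/10)*0 = 0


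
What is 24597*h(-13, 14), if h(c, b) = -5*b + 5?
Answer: -1598805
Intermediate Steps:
h(c, b) = 5 - 5*b
24597*h(-13, 14) = 24597*(5 - 5*14) = 24597*(5 - 70) = 24597*(-65) = -1598805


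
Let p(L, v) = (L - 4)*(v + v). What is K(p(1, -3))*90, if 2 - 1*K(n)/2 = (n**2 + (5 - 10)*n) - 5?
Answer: -40860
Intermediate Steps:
p(L, v) = 2*v*(-4 + L) (p(L, v) = (-4 + L)*(2*v) = 2*v*(-4 + L))
K(n) = 14 - 2*n**2 + 10*n (K(n) = 4 - 2*((n**2 + (5 - 10)*n) - 5) = 4 - 2*((n**2 - 5*n) - 5) = 4 - 2*(-5 + n**2 - 5*n) = 4 + (10 - 2*n**2 + 10*n) = 14 - 2*n**2 + 10*n)
K(p(1, -3))*90 = (14 - 2*36*(-4 + 1)**2 + 10*(2*(-3)*(-4 + 1)))*90 = (14 - 2*(2*(-3)*(-3))**2 + 10*(2*(-3)*(-3)))*90 = (14 - 2*18**2 + 10*18)*90 = (14 - 2*324 + 180)*90 = (14 - 648 + 180)*90 = -454*90 = -40860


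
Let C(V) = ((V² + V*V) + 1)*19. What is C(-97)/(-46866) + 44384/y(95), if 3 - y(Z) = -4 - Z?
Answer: 340604887/796722 ≈ 427.51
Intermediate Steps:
C(V) = 19 + 38*V² (C(V) = ((V² + V²) + 1)*19 = (2*V² + 1)*19 = (1 + 2*V²)*19 = 19 + 38*V²)
y(Z) = 7 + Z (y(Z) = 3 - (-4 - Z) = 3 + (4 + Z) = 7 + Z)
C(-97)/(-46866) + 44384/y(95) = (19 + 38*(-97)²)/(-46866) + 44384/(7 + 95) = (19 + 38*9409)*(-1/46866) + 44384/102 = (19 + 357542)*(-1/46866) + 44384*(1/102) = 357561*(-1/46866) + 22192/51 = -119187/15622 + 22192/51 = 340604887/796722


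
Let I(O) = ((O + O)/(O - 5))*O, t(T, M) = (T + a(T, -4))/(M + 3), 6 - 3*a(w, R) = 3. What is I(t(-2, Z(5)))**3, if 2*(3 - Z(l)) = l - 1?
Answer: -1/74088 ≈ -1.3497e-5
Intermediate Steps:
Z(l) = 7/2 - l/2 (Z(l) = 3 - (l - 1)/2 = 3 - (-1 + l)/2 = 3 + (1/2 - l/2) = 7/2 - l/2)
a(w, R) = 1 (a(w, R) = 2 - 1/3*3 = 2 - 1 = 1)
t(T, M) = (1 + T)/(3 + M) (t(T, M) = (T + 1)/(M + 3) = (1 + T)/(3 + M))
I(O) = 2*O**2/(-5 + O) (I(O) = ((2*O)/(-5 + O))*O = (2*O/(-5 + O))*O = 2*O**2/(-5 + O))
I(t(-2, Z(5)))**3 = (2*((1 - 2)/(3 + (7/2 - 1/2*5)))**2/(-5 + (1 - 2)/(3 + (7/2 - 1/2*5))))**3 = (2*(-1/(3 + (7/2 - 5/2)))**2/(-5 - 1/(3 + (7/2 - 5/2))))**3 = (2*(-1/(3 + 1))**2/(-5 - 1/(3 + 1)))**3 = (2*(-1/4)**2/(-5 - 1/4))**3 = (2*(1/16)/(-21/4))**3 = (2*(1/16)*(-4/21))**3 = (-1/42)**3 = -1/74088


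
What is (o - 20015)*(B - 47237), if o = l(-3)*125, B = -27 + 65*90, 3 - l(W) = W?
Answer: 797840710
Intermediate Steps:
l(W) = 3 - W
B = 5823 (B = -27 + 5850 = 5823)
o = 750 (o = (3 - 1*(-3))*125 = (3 + 3)*125 = 6*125 = 750)
(o - 20015)*(B - 47237) = (750 - 20015)*(5823 - 47237) = -19265*(-41414) = 797840710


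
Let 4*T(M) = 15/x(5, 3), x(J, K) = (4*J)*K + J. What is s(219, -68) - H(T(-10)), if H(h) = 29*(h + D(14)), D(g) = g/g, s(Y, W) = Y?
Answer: 9793/52 ≈ 188.33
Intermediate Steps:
x(J, K) = J + 4*J*K (x(J, K) = 4*J*K + J = J + 4*J*K)
D(g) = 1
T(M) = 3/52 (T(M) = (15/((5*(1 + 4*3))))/4 = (15/((5*(1 + 12))))/4 = (15/((5*13)))/4 = (15/65)/4 = (15*(1/65))/4 = (¼)*(3/13) = 3/52)
H(h) = 29 + 29*h (H(h) = 29*(h + 1) = 29*(1 + h) = 29 + 29*h)
s(219, -68) - H(T(-10)) = 219 - (29 + 29*(3/52)) = 219 - (29 + 87/52) = 219 - 1*1595/52 = 219 - 1595/52 = 9793/52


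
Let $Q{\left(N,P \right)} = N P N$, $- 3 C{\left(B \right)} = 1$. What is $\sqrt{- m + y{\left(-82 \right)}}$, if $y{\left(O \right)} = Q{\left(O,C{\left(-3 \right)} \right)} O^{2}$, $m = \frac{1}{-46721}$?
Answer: $\frac{i \sqrt{296074444851227559}}{140163} \approx 3882.1 i$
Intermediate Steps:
$m = - \frac{1}{46721} \approx -2.1404 \cdot 10^{-5}$
$C{\left(B \right)} = - \frac{1}{3}$ ($C{\left(B \right)} = \left(- \frac{1}{3}\right) 1 = - \frac{1}{3}$)
$Q{\left(N,P \right)} = P N^{2}$
$y{\left(O \right)} = - \frac{O^{4}}{3}$ ($y{\left(O \right)} = - \frac{O^{2}}{3} O^{2} = - \frac{O^{4}}{3}$)
$\sqrt{- m + y{\left(-82 \right)}} = \sqrt{\left(-1\right) \left(- \frac{1}{46721}\right) - \frac{\left(-82\right)^{4}}{3}} = \sqrt{\frac{1}{46721} - \frac{45212176}{3}} = \sqrt{- \frac{2112358074893}{140163}} = \frac{i \sqrt{296074444851227559}}{140163}$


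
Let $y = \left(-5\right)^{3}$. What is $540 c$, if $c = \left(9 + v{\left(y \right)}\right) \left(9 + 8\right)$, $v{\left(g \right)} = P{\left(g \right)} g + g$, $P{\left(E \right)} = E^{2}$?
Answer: $-17930752380$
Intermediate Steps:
$y = -125$
$v{\left(g \right)} = g + g^{3}$ ($v{\left(g \right)} = g^{2} g + g = g^{3} + g = g + g^{3}$)
$c = -33205097$ ($c = \left(9 + \left(-125 + \left(-125\right)^{3}\right)\right) \left(9 + 8\right) = \left(9 - 1953250\right) 17 = \left(-1953241\right) 17 = -33205097$)
$540 c = 540 \left(-33205097\right) = -17930752380$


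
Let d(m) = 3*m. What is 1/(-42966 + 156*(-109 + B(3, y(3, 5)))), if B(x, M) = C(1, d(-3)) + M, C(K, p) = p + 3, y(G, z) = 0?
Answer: -1/60906 ≈ -1.6419e-5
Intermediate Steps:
C(K, p) = 3 + p
B(x, M) = -6 + M (B(x, M) = (3 + 3*(-3)) + M = (3 - 9) + M = -6 + M)
1/(-42966 + 156*(-109 + B(3, y(3, 5)))) = 1/(-42966 + 156*(-109 + (-6 + 0))) = 1/(-42966 + 156*(-109 - 6)) = 1/(-42966 + 156*(-115)) = 1/(-42966 - 17940) = 1/(-60906) = -1/60906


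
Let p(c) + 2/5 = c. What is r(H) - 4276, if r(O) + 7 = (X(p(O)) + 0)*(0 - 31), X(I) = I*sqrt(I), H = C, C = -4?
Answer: -4283 + 682*I*sqrt(110)/25 ≈ -4283.0 + 286.12*I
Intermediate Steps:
H = -4
p(c) = -2/5 + c
X(I) = I**(3/2)
r(O) = -7 - 31*(-2/5 + O)**(3/2) (r(O) = -7 + ((-2/5 + O)**(3/2) + 0)*(0 - 31) = -7 + (-2/5 + O)**(3/2)*(-31) = -7 - 31*(-2/5 + O)**(3/2))
r(H) - 4276 = (-7 - 31*sqrt(5)*(-2 + 5*(-4))**(3/2)/25) - 4276 = (-7 - 31*sqrt(5)*(-2 - 20)**(3/2)/25) - 4276 = (-7 - 31*sqrt(5)*(-22)**(3/2)/25) - 4276 = (-7 - 31*sqrt(5)*(-22*I*sqrt(22))/25) - 4276 = (-7 + 682*I*sqrt(110)/25) - 4276 = -4283 + 682*I*sqrt(110)/25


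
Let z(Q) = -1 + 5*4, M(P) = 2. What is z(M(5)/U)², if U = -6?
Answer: 361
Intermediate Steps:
z(Q) = 19 (z(Q) = -1 + 20 = 19)
z(M(5)/U)² = 19² = 361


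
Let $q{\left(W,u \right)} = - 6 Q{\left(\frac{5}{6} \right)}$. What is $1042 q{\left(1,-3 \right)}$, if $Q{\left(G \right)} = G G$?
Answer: $- \frac{13025}{3} \approx -4341.7$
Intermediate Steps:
$Q{\left(G \right)} = G^{2}$
$q{\left(W,u \right)} = - \frac{25}{6}$ ($q{\left(W,u \right)} = - 6 \left(\frac{5}{6}\right)^{2} = \left(-6\right) \frac{25}{36} = - \frac{25}{6}$)
$1042 q{\left(1,-3 \right)} = 1042 \left(- \frac{25}{6}\right) = - \frac{13025}{3}$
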